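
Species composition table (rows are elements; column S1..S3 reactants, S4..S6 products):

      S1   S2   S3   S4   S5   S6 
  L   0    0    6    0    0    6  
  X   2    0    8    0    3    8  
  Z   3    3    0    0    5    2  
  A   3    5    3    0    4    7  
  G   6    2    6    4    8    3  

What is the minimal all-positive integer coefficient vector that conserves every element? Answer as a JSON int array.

Coefficients: [3, 3, 4, 5, 2, 4]

L: 3·0+3·0+4·6 = 24 | 5·0+2·0+4·6 = 24
X: 3·2+3·0+4·8 = 38 | 5·0+2·3+4·8 = 38
Z: 3·3+3·3+4·0 = 18 | 5·0+2·5+4·2 = 18
A: 3·3+3·5+4·3 = 36 | 5·0+2·4+4·7 = 36
G: 3·6+3·2+4·6 = 48 | 5·4+2·8+4·3 = 48
gcd(3,3,4,5,2,4) = 1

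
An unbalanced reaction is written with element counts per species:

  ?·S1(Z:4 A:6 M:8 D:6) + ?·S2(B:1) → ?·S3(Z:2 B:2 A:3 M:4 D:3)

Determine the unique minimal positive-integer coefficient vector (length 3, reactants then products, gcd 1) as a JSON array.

Coefficients: [1, 4, 2]

Z: 1·4+4·0 = 4 | 2·2 = 4
B: 1·0+4·1 = 4 | 2·2 = 4
A: 1·6+4·0 = 6 | 2·3 = 6
M: 1·8+4·0 = 8 | 2·4 = 8
D: 1·6+4·0 = 6 | 2·3 = 6
gcd(1,4,2) = 1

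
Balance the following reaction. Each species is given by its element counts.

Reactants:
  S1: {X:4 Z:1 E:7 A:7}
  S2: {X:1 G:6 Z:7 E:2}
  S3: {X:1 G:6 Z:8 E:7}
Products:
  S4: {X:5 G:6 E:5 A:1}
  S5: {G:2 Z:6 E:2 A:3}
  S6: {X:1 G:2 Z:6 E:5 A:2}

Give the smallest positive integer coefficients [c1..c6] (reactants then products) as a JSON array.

X: 4·4+6·1+1·1 = 23 | 4·5+6·0+3·1 = 23
G: 4·0+6·6+1·6 = 42 | 4·6+6·2+3·2 = 42
Z: 4·1+6·7+1·8 = 54 | 4·0+6·6+3·6 = 54
E: 4·7+6·2+1·7 = 47 | 4·5+6·2+3·5 = 47
A: 4·7+6·0+1·0 = 28 | 4·1+6·3+3·2 = 28
gcd(4,6,1,4,6,3) = 1

Coefficients: [4, 6, 1, 4, 6, 3]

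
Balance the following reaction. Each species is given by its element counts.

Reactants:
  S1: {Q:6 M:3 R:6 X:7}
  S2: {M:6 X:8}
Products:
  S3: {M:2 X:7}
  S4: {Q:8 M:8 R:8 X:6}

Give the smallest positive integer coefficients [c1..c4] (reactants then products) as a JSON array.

Coefficients: [4, 4, 6, 3]

Q: 4·6+4·0 = 24 | 6·0+3·8 = 24
M: 4·3+4·6 = 36 | 6·2+3·8 = 36
R: 4·6+4·0 = 24 | 6·0+3·8 = 24
X: 4·7+4·8 = 60 | 6·7+3·6 = 60
gcd(4,4,6,3) = 1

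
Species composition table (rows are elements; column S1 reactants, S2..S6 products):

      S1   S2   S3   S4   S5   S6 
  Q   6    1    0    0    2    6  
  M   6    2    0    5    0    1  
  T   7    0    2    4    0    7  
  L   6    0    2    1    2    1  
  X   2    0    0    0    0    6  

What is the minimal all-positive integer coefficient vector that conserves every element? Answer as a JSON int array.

Coefficients: [3, 6, 5, 1, 3, 1]

Q: 3·6 = 18 | 6·1+5·0+1·0+3·2+1·6 = 18
M: 3·6 = 18 | 6·2+5·0+1·5+3·0+1·1 = 18
T: 3·7 = 21 | 6·0+5·2+1·4+3·0+1·7 = 21
L: 3·6 = 18 | 6·0+5·2+1·1+3·2+1·1 = 18
X: 3·2 = 6 | 6·0+5·0+1·0+3·0+1·6 = 6
gcd(3,6,5,1,3,1) = 1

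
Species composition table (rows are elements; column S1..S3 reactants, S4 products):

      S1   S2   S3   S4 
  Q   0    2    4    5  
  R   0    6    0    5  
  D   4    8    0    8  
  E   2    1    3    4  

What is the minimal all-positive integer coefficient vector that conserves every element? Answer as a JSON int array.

Q: 2·0+5·2+5·4 = 30 | 6·5 = 30
R: 2·0+5·6+5·0 = 30 | 6·5 = 30
D: 2·4+5·8+5·0 = 48 | 6·8 = 48
E: 2·2+5·1+5·3 = 24 | 6·4 = 24
gcd(2,5,5,6) = 1

Coefficients: [2, 5, 5, 6]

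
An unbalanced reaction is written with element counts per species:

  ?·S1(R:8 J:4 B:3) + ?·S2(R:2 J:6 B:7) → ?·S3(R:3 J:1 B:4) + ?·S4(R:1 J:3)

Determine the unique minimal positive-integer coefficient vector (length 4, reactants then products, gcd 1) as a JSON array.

R: 2·8+2·2 = 20 | 5·3+5·1 = 20
J: 2·4+2·6 = 20 | 5·1+5·3 = 20
B: 2·3+2·7 = 20 | 5·4+5·0 = 20
gcd(2,2,5,5) = 1

Coefficients: [2, 2, 5, 5]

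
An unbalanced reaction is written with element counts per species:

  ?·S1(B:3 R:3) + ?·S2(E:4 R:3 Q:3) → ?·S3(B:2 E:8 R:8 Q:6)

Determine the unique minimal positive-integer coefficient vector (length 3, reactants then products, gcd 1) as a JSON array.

B: 2·3+6·0 = 6 | 3·2 = 6
E: 2·0+6·4 = 24 | 3·8 = 24
R: 2·3+6·3 = 24 | 3·8 = 24
Q: 2·0+6·3 = 18 | 3·6 = 18
gcd(2,6,3) = 1

Coefficients: [2, 6, 3]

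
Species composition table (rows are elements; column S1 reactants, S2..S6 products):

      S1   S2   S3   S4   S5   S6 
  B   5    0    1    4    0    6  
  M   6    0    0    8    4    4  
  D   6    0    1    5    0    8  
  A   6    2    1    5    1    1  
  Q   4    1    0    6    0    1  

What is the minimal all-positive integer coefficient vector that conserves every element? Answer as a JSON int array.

Coefficients: [4, 3, 6, 2, 1, 1]

B: 4·5 = 20 | 3·0+6·1+2·4+1·0+1·6 = 20
M: 4·6 = 24 | 3·0+6·0+2·8+1·4+1·4 = 24
D: 4·6 = 24 | 3·0+6·1+2·5+1·0+1·8 = 24
A: 4·6 = 24 | 3·2+6·1+2·5+1·1+1·1 = 24
Q: 4·4 = 16 | 3·1+6·0+2·6+1·0+1·1 = 16
gcd(4,3,6,2,1,1) = 1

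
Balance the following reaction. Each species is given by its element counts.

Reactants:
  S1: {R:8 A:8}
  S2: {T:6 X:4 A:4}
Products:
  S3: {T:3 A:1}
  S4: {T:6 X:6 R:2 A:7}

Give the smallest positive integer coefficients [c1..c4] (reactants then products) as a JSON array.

Coefficients: [1, 6, 4, 4]

T: 1·0+6·6 = 36 | 4·3+4·6 = 36
X: 1·0+6·4 = 24 | 4·0+4·6 = 24
R: 1·8+6·0 = 8 | 4·0+4·2 = 8
A: 1·8+6·4 = 32 | 4·1+4·7 = 32
gcd(1,6,4,4) = 1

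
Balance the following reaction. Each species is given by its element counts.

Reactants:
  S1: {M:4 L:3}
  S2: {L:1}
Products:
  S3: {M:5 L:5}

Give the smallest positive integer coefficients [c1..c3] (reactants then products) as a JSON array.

M: 5·4+5·0 = 20 | 4·5 = 20
L: 5·3+5·1 = 20 | 4·5 = 20
gcd(5,5,4) = 1

Coefficients: [5, 5, 4]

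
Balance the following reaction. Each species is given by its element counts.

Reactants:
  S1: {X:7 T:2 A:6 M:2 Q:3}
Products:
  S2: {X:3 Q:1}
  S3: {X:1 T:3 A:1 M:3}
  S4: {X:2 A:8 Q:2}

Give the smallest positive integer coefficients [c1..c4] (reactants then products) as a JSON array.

X: 3·7 = 21 | 5·3+2·1+2·2 = 21
T: 3·2 = 6 | 5·0+2·3+2·0 = 6
A: 3·6 = 18 | 5·0+2·1+2·8 = 18
M: 3·2 = 6 | 5·0+2·3+2·0 = 6
Q: 3·3 = 9 | 5·1+2·0+2·2 = 9
gcd(3,5,2,2) = 1

Coefficients: [3, 5, 2, 2]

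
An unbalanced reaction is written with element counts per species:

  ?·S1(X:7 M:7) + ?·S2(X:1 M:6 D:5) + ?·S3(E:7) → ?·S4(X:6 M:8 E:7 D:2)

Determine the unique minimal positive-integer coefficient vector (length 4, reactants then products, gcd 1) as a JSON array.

X: 4·7+2·1+5·0 = 30 | 5·6 = 30
M: 4·7+2·6+5·0 = 40 | 5·8 = 40
E: 4·0+2·0+5·7 = 35 | 5·7 = 35
D: 4·0+2·5+5·0 = 10 | 5·2 = 10
gcd(4,2,5,5) = 1

Coefficients: [4, 2, 5, 5]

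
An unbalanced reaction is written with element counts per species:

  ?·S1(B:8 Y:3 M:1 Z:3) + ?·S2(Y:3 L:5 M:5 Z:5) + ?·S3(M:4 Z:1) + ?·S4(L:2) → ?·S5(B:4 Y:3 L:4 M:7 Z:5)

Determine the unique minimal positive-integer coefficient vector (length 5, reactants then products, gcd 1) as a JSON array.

B: 2·8+2·0+4·0+3·0 = 16 | 4·4 = 16
Y: 2·3+2·3+4·0+3·0 = 12 | 4·3 = 12
L: 2·0+2·5+4·0+3·2 = 16 | 4·4 = 16
M: 2·1+2·5+4·4+3·0 = 28 | 4·7 = 28
Z: 2·3+2·5+4·1+3·0 = 20 | 4·5 = 20
gcd(2,2,4,3,4) = 1

Coefficients: [2, 2, 4, 3, 4]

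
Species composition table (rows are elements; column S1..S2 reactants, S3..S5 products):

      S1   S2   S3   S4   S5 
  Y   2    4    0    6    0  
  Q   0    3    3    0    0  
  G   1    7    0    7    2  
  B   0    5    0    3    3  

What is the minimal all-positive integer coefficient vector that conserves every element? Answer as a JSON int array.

Coefficients: [3, 6, 6, 5, 5]

Y: 3·2+6·4 = 30 | 6·0+5·6+5·0 = 30
Q: 3·0+6·3 = 18 | 6·3+5·0+5·0 = 18
G: 3·1+6·7 = 45 | 6·0+5·7+5·2 = 45
B: 3·0+6·5 = 30 | 6·0+5·3+5·3 = 30
gcd(3,6,6,5,5) = 1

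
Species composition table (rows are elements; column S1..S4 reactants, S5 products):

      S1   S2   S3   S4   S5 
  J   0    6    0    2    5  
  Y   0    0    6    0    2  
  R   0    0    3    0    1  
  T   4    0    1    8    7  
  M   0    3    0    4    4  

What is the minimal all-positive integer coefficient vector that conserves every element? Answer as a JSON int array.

J: 4·0+4·6+2·0+3·2 = 30 | 6·5 = 30
Y: 4·0+4·0+2·6+3·0 = 12 | 6·2 = 12
R: 4·0+4·0+2·3+3·0 = 6 | 6·1 = 6
T: 4·4+4·0+2·1+3·8 = 42 | 6·7 = 42
M: 4·0+4·3+2·0+3·4 = 24 | 6·4 = 24
gcd(4,4,2,3,6) = 1

Coefficients: [4, 4, 2, 3, 6]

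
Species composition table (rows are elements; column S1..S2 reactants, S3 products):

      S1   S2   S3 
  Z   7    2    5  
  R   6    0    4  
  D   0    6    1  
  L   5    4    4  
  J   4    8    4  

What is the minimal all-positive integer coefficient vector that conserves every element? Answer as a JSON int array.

Z: 4·7+1·2 = 30 | 6·5 = 30
R: 4·6+1·0 = 24 | 6·4 = 24
D: 4·0+1·6 = 6 | 6·1 = 6
L: 4·5+1·4 = 24 | 6·4 = 24
J: 4·4+1·8 = 24 | 6·4 = 24
gcd(4,1,6) = 1

Coefficients: [4, 1, 6]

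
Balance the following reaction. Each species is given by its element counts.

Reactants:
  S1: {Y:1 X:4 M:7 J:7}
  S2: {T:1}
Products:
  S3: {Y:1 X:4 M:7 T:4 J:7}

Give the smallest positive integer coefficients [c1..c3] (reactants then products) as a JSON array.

Coefficients: [1, 4, 1]

Y: 1·1+4·0 = 1 | 1·1 = 1
X: 1·4+4·0 = 4 | 1·4 = 4
M: 1·7+4·0 = 7 | 1·7 = 7
T: 1·0+4·1 = 4 | 1·4 = 4
J: 1·7+4·0 = 7 | 1·7 = 7
gcd(1,4,1) = 1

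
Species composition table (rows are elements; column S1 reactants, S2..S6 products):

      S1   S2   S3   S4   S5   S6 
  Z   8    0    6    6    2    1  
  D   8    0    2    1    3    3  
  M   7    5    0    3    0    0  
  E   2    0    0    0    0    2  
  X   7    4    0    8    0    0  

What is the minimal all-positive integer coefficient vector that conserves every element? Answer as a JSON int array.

Coefficients: [4, 5, 2, 1, 5, 4]

Z: 4·8 = 32 | 5·0+2·6+1·6+5·2+4·1 = 32
D: 4·8 = 32 | 5·0+2·2+1·1+5·3+4·3 = 32
M: 4·7 = 28 | 5·5+2·0+1·3+5·0+4·0 = 28
E: 4·2 = 8 | 5·0+2·0+1·0+5·0+4·2 = 8
X: 4·7 = 28 | 5·4+2·0+1·8+5·0+4·0 = 28
gcd(4,5,2,1,5,4) = 1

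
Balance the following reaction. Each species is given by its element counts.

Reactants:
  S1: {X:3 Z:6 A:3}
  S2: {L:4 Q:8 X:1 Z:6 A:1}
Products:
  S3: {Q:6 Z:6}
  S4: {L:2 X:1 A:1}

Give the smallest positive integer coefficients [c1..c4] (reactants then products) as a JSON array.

L: 1·0+3·4 = 12 | 4·0+6·2 = 12
Q: 1·0+3·8 = 24 | 4·6+6·0 = 24
X: 1·3+3·1 = 6 | 4·0+6·1 = 6
Z: 1·6+3·6 = 24 | 4·6+6·0 = 24
A: 1·3+3·1 = 6 | 4·0+6·1 = 6
gcd(1,3,4,6) = 1

Coefficients: [1, 3, 4, 6]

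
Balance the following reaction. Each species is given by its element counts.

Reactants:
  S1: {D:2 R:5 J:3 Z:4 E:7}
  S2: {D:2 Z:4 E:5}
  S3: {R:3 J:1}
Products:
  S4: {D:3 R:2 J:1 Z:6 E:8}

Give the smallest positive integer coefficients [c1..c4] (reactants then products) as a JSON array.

Coefficients: [1, 5, 1, 4]

D: 1·2+5·2+1·0 = 12 | 4·3 = 12
R: 1·5+5·0+1·3 = 8 | 4·2 = 8
J: 1·3+5·0+1·1 = 4 | 4·1 = 4
Z: 1·4+5·4+1·0 = 24 | 4·6 = 24
E: 1·7+5·5+1·0 = 32 | 4·8 = 32
gcd(1,5,1,4) = 1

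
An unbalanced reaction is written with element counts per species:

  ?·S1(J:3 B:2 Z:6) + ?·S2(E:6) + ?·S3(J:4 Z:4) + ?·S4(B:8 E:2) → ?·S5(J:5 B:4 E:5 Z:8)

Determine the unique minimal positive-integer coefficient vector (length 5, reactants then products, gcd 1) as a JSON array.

Coefficients: [4, 3, 2, 1, 4]

J: 4·3+3·0+2·4+1·0 = 20 | 4·5 = 20
B: 4·2+3·0+2·0+1·8 = 16 | 4·4 = 16
E: 4·0+3·6+2·0+1·2 = 20 | 4·5 = 20
Z: 4·6+3·0+2·4+1·0 = 32 | 4·8 = 32
gcd(4,3,2,1,4) = 1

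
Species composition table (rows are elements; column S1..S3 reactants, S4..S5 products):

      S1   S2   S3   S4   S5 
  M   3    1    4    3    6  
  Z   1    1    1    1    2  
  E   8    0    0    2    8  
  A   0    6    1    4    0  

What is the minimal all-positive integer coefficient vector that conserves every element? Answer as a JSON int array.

M: 4·3+2·1+4·4 = 30 | 4·3+3·6 = 30
Z: 4·1+2·1+4·1 = 10 | 4·1+3·2 = 10
E: 4·8+2·0+4·0 = 32 | 4·2+3·8 = 32
A: 4·0+2·6+4·1 = 16 | 4·4+3·0 = 16
gcd(4,2,4,4,3) = 1

Coefficients: [4, 2, 4, 4, 3]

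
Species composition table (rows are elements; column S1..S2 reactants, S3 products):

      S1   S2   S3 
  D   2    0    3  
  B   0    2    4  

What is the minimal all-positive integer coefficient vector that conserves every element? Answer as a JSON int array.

Coefficients: [3, 4, 2]

D: 3·2+4·0 = 6 | 2·3 = 6
B: 3·0+4·2 = 8 | 2·4 = 8
gcd(3,4,2) = 1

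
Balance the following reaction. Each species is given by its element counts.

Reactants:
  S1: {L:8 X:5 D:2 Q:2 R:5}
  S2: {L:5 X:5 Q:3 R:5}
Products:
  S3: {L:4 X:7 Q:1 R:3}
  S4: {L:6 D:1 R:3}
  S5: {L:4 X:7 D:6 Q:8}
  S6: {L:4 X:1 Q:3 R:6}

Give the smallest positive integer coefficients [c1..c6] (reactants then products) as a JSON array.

Coefficients: [5, 4, 5, 4, 1, 3]

L: 5·8+4·5 = 60 | 5·4+4·6+1·4+3·4 = 60
X: 5·5+4·5 = 45 | 5·7+4·0+1·7+3·1 = 45
D: 5·2+4·0 = 10 | 5·0+4·1+1·6+3·0 = 10
Q: 5·2+4·3 = 22 | 5·1+4·0+1·8+3·3 = 22
R: 5·5+4·5 = 45 | 5·3+4·3+1·0+3·6 = 45
gcd(5,4,5,4,1,3) = 1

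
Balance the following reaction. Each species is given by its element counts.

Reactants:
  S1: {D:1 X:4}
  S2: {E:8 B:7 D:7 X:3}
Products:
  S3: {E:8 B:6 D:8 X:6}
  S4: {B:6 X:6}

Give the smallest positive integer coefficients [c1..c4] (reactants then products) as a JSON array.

E: 6·0+6·8 = 48 | 6·8+1·0 = 48
B: 6·0+6·7 = 42 | 6·6+1·6 = 42
D: 6·1+6·7 = 48 | 6·8+1·0 = 48
X: 6·4+6·3 = 42 | 6·6+1·6 = 42
gcd(6,6,6,1) = 1

Coefficients: [6, 6, 6, 1]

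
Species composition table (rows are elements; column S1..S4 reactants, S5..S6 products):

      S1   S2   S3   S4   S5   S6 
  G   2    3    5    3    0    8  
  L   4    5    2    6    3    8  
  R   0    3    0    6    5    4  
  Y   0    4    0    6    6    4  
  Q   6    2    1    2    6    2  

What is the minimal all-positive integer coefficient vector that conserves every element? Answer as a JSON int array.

G: 1·2+2·3+4·5+4·3 = 40 | 2·0+5·8 = 40
L: 1·4+2·5+4·2+4·6 = 46 | 2·3+5·8 = 46
R: 1·0+2·3+4·0+4·6 = 30 | 2·5+5·4 = 30
Y: 1·0+2·4+4·0+4·6 = 32 | 2·6+5·4 = 32
Q: 1·6+2·2+4·1+4·2 = 22 | 2·6+5·2 = 22
gcd(1,2,4,4,2,5) = 1

Coefficients: [1, 2, 4, 4, 2, 5]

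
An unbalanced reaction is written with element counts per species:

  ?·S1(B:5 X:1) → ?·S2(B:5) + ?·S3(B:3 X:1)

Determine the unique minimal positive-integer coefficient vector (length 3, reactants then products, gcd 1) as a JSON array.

B: 5·5 = 25 | 2·5+5·3 = 25
X: 5·1 = 5 | 2·0+5·1 = 5
gcd(5,2,5) = 1

Coefficients: [5, 2, 5]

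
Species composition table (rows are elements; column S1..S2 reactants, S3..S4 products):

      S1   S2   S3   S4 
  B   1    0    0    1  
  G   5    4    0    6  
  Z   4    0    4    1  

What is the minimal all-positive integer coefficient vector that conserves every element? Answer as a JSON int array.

Coefficients: [4, 1, 3, 4]

B: 4·1+1·0 = 4 | 3·0+4·1 = 4
G: 4·5+1·4 = 24 | 3·0+4·6 = 24
Z: 4·4+1·0 = 16 | 3·4+4·1 = 16
gcd(4,1,3,4) = 1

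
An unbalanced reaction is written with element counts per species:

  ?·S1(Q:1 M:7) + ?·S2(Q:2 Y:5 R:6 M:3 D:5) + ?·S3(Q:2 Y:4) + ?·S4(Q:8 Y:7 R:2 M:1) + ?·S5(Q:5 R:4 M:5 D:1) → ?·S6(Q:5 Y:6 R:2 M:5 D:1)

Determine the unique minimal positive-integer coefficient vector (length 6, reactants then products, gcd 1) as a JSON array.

Q: 3·1+1·2+6·2+1·8+1·5 = 30 | 6·5 = 30
Y: 3·0+1·5+6·4+1·7+1·0 = 36 | 6·6 = 36
R: 3·0+1·6+6·0+1·2+1·4 = 12 | 6·2 = 12
M: 3·7+1·3+6·0+1·1+1·5 = 30 | 6·5 = 30
D: 3·0+1·5+6·0+1·0+1·1 = 6 | 6·1 = 6
gcd(3,1,6,1,1,6) = 1

Coefficients: [3, 1, 6, 1, 1, 6]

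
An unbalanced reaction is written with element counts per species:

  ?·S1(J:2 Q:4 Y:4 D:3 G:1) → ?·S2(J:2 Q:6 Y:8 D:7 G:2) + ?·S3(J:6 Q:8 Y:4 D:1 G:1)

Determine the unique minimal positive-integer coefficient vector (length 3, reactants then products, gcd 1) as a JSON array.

Coefficients: [5, 2, 1]

J: 5·2 = 10 | 2·2+1·6 = 10
Q: 5·4 = 20 | 2·6+1·8 = 20
Y: 5·4 = 20 | 2·8+1·4 = 20
D: 5·3 = 15 | 2·7+1·1 = 15
G: 5·1 = 5 | 2·2+1·1 = 5
gcd(5,2,1) = 1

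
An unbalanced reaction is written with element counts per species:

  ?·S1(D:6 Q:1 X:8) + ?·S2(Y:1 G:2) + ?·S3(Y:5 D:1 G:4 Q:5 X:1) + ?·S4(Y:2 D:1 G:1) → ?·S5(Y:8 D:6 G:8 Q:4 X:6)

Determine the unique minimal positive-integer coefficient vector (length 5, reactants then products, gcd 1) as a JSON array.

Y: 2·0+6·1+2·5+4·2 = 24 | 3·8 = 24
D: 2·6+6·0+2·1+4·1 = 18 | 3·6 = 18
G: 2·0+6·2+2·4+4·1 = 24 | 3·8 = 24
Q: 2·1+6·0+2·5+4·0 = 12 | 3·4 = 12
X: 2·8+6·0+2·1+4·0 = 18 | 3·6 = 18
gcd(2,6,2,4,3) = 1

Coefficients: [2, 6, 2, 4, 3]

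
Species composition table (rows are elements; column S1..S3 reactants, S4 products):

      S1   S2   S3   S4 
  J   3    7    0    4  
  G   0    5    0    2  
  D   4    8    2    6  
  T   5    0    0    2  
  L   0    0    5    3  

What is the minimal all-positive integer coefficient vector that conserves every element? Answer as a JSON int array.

Coefficients: [2, 2, 3, 5]

J: 2·3+2·7+3·0 = 20 | 5·4 = 20
G: 2·0+2·5+3·0 = 10 | 5·2 = 10
D: 2·4+2·8+3·2 = 30 | 5·6 = 30
T: 2·5+2·0+3·0 = 10 | 5·2 = 10
L: 2·0+2·0+3·5 = 15 | 5·3 = 15
gcd(2,2,3,5) = 1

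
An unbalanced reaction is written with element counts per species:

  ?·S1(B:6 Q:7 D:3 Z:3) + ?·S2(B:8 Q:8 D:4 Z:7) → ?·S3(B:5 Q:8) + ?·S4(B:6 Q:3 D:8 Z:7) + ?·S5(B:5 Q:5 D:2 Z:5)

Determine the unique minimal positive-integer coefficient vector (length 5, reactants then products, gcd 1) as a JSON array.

B: 6·6+4·8 = 68 | 5·5+3·6+5·5 = 68
Q: 6·7+4·8 = 74 | 5·8+3·3+5·5 = 74
D: 6·3+4·4 = 34 | 5·0+3·8+5·2 = 34
Z: 6·3+4·7 = 46 | 5·0+3·7+5·5 = 46
gcd(6,4,5,3,5) = 1

Coefficients: [6, 4, 5, 3, 5]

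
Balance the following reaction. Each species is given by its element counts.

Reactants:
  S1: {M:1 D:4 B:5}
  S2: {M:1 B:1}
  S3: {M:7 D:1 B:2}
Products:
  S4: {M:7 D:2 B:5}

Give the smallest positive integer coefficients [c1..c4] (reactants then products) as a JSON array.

M: 1·1+6·1+2·7 = 21 | 3·7 = 21
D: 1·4+6·0+2·1 = 6 | 3·2 = 6
B: 1·5+6·1+2·2 = 15 | 3·5 = 15
gcd(1,6,2,3) = 1

Coefficients: [1, 6, 2, 3]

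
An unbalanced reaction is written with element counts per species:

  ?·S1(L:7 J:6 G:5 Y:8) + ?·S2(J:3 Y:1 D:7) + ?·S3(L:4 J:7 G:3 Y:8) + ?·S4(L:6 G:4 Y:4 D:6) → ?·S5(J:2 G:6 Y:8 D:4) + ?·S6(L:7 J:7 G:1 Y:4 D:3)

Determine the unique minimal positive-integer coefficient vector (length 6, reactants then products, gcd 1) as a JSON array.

Coefficients: [4, 4, 2, 1, 4, 6]

L: 4·7+4·0+2·4+1·6 = 42 | 4·0+6·7 = 42
J: 4·6+4·3+2·7+1·0 = 50 | 4·2+6·7 = 50
G: 4·5+4·0+2·3+1·4 = 30 | 4·6+6·1 = 30
Y: 4·8+4·1+2·8+1·4 = 56 | 4·8+6·4 = 56
D: 4·0+4·7+2·0+1·6 = 34 | 4·4+6·3 = 34
gcd(4,4,2,1,4,6) = 1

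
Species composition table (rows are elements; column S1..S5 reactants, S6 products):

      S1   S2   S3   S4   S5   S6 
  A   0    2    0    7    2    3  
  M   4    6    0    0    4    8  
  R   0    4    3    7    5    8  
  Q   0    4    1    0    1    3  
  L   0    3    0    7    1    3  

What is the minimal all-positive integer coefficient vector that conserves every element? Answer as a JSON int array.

A: 5·0+2·2+5·0+1·7+2·2 = 15 | 5·3 = 15
M: 5·4+2·6+5·0+1·0+2·4 = 40 | 5·8 = 40
R: 5·0+2·4+5·3+1·7+2·5 = 40 | 5·8 = 40
Q: 5·0+2·4+5·1+1·0+2·1 = 15 | 5·3 = 15
L: 5·0+2·3+5·0+1·7+2·1 = 15 | 5·3 = 15
gcd(5,2,5,1,2,5) = 1

Coefficients: [5, 2, 5, 1, 2, 5]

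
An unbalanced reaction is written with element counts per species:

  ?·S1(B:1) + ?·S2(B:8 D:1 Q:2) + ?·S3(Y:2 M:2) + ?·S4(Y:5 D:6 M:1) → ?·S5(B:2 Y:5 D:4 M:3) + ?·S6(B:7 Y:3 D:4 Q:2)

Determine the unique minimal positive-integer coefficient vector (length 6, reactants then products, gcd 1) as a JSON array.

Coefficients: [4, 2, 3, 3, 3, 2]

B: 4·1+2·8+3·0+3·0 = 20 | 3·2+2·7 = 20
Y: 4·0+2·0+3·2+3·5 = 21 | 3·5+2·3 = 21
D: 4·0+2·1+3·0+3·6 = 20 | 3·4+2·4 = 20
Q: 4·0+2·2+3·0+3·0 = 4 | 3·0+2·2 = 4
M: 4·0+2·0+3·2+3·1 = 9 | 3·3+2·0 = 9
gcd(4,2,3,3,3,2) = 1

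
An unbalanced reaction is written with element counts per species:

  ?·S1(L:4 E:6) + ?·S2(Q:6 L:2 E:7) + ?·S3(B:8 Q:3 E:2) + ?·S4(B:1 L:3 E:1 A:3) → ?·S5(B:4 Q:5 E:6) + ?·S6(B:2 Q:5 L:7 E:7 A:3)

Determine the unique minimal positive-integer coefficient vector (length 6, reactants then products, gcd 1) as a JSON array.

B: 1·0+6·0+3·8+4·1 = 28 | 5·4+4·2 = 28
Q: 1·0+6·6+3·3+4·0 = 45 | 5·5+4·5 = 45
L: 1·4+6·2+3·0+4·3 = 28 | 5·0+4·7 = 28
E: 1·6+6·7+3·2+4·1 = 58 | 5·6+4·7 = 58
A: 1·0+6·0+3·0+4·3 = 12 | 5·0+4·3 = 12
gcd(1,6,3,4,5,4) = 1

Coefficients: [1, 6, 3, 4, 5, 4]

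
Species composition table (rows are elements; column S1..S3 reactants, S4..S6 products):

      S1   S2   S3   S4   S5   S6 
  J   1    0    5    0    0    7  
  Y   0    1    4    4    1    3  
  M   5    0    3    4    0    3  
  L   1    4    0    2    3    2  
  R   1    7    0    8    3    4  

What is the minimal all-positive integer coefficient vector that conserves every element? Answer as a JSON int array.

Coefficients: [1, 6, 4, 2, 5, 3]

J: 1·1+6·0+4·5 = 21 | 2·0+5·0+3·7 = 21
Y: 1·0+6·1+4·4 = 22 | 2·4+5·1+3·3 = 22
M: 1·5+6·0+4·3 = 17 | 2·4+5·0+3·3 = 17
L: 1·1+6·4+4·0 = 25 | 2·2+5·3+3·2 = 25
R: 1·1+6·7+4·0 = 43 | 2·8+5·3+3·4 = 43
gcd(1,6,4,2,5,3) = 1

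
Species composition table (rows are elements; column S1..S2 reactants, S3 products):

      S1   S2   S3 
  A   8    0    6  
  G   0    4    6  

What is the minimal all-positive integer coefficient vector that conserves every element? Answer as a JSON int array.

A: 3·8+6·0 = 24 | 4·6 = 24
G: 3·0+6·4 = 24 | 4·6 = 24
gcd(3,6,4) = 1

Coefficients: [3, 6, 4]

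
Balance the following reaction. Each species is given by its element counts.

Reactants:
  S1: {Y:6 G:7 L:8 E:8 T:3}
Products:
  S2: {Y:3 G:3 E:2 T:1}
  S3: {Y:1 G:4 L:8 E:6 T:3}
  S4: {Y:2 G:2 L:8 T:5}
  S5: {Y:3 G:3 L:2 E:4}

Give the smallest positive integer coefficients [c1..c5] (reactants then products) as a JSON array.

Y: 3·6 = 18 | 1·3+1·1+1·2+4·3 = 18
G: 3·7 = 21 | 1·3+1·4+1·2+4·3 = 21
L: 3·8 = 24 | 1·0+1·8+1·8+4·2 = 24
E: 3·8 = 24 | 1·2+1·6+1·0+4·4 = 24
T: 3·3 = 9 | 1·1+1·3+1·5+4·0 = 9
gcd(3,1,1,1,4) = 1

Coefficients: [3, 1, 1, 1, 4]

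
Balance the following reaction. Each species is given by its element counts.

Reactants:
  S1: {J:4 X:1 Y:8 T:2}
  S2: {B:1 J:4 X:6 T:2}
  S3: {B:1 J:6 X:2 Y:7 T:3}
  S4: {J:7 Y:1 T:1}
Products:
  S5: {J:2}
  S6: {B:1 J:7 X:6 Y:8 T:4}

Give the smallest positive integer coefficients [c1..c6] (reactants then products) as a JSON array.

B: 4·0+4·1+1·1+1·0 = 5 | 5·0+5·1 = 5
J: 4·4+4·4+1·6+1·7 = 45 | 5·2+5·7 = 45
X: 4·1+4·6+1·2+1·0 = 30 | 5·0+5·6 = 30
Y: 4·8+4·0+1·7+1·1 = 40 | 5·0+5·8 = 40
T: 4·2+4·2+1·3+1·1 = 20 | 5·0+5·4 = 20
gcd(4,4,1,1,5,5) = 1

Coefficients: [4, 4, 1, 1, 5, 5]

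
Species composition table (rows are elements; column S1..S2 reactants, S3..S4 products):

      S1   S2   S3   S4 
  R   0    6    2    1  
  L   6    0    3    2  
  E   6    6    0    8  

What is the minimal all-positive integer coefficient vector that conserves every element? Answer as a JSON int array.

Coefficients: [5, 3, 6, 6]

R: 5·0+3·6 = 18 | 6·2+6·1 = 18
L: 5·6+3·0 = 30 | 6·3+6·2 = 30
E: 5·6+3·6 = 48 | 6·0+6·8 = 48
gcd(5,3,6,6) = 1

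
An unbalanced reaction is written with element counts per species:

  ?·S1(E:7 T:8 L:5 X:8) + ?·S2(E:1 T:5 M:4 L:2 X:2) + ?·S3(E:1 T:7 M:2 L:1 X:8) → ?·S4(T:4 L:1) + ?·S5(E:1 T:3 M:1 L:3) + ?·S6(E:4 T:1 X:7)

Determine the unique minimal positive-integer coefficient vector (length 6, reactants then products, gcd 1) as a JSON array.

E: 4·7+1·1+1·1 = 30 | 5·0+6·1+6·4 = 30
T: 4·8+1·5+1·7 = 44 | 5·4+6·3+6·1 = 44
M: 4·0+1·4+1·2 = 6 | 5·0+6·1+6·0 = 6
L: 4·5+1·2+1·1 = 23 | 5·1+6·3+6·0 = 23
X: 4·8+1·2+1·8 = 42 | 5·0+6·0+6·7 = 42
gcd(4,1,1,5,6,6) = 1

Coefficients: [4, 1, 1, 5, 6, 6]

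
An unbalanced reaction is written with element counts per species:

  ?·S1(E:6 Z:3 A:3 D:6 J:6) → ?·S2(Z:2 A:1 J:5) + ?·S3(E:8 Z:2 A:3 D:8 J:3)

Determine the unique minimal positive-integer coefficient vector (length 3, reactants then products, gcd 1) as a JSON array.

E: 4·6 = 24 | 3·0+3·8 = 24
Z: 4·3 = 12 | 3·2+3·2 = 12
A: 4·3 = 12 | 3·1+3·3 = 12
D: 4·6 = 24 | 3·0+3·8 = 24
J: 4·6 = 24 | 3·5+3·3 = 24
gcd(4,3,3) = 1

Coefficients: [4, 3, 3]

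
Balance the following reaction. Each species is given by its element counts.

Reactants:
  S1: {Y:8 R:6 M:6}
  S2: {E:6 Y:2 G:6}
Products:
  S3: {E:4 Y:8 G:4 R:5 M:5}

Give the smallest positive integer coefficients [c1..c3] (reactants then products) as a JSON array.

E: 5·0+4·6 = 24 | 6·4 = 24
Y: 5·8+4·2 = 48 | 6·8 = 48
G: 5·0+4·6 = 24 | 6·4 = 24
R: 5·6+4·0 = 30 | 6·5 = 30
M: 5·6+4·0 = 30 | 6·5 = 30
gcd(5,4,6) = 1

Coefficients: [5, 4, 6]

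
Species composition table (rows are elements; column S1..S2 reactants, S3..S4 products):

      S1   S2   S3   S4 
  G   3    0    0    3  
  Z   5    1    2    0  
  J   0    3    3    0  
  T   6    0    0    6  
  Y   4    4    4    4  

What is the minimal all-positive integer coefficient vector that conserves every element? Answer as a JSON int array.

G: 1·3+5·0 = 3 | 5·0+1·3 = 3
Z: 1·5+5·1 = 10 | 5·2+1·0 = 10
J: 1·0+5·3 = 15 | 5·3+1·0 = 15
T: 1·6+5·0 = 6 | 5·0+1·6 = 6
Y: 1·4+5·4 = 24 | 5·4+1·4 = 24
gcd(1,5,5,1) = 1

Coefficients: [1, 5, 5, 1]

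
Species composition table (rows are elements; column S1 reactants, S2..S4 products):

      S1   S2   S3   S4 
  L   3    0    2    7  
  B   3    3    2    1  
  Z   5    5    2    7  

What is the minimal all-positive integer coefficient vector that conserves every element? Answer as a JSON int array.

Coefficients: [5, 2, 4, 1]

L: 5·3 = 15 | 2·0+4·2+1·7 = 15
B: 5·3 = 15 | 2·3+4·2+1·1 = 15
Z: 5·5 = 25 | 2·5+4·2+1·7 = 25
gcd(5,2,4,1) = 1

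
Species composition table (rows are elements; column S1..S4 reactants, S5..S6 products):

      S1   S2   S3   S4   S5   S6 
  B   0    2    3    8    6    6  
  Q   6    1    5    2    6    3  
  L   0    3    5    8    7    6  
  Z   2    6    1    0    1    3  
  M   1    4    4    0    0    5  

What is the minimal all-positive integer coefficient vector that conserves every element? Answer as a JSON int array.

B: 3·0+1·2+2·3+5·8 = 48 | 5·6+3·6 = 48
Q: 3·6+1·1+2·5+5·2 = 39 | 5·6+3·3 = 39
L: 3·0+1·3+2·5+5·8 = 53 | 5·7+3·6 = 53
Z: 3·2+1·6+2·1+5·0 = 14 | 5·1+3·3 = 14
M: 3·1+1·4+2·4+5·0 = 15 | 5·0+3·5 = 15
gcd(3,1,2,5,5,3) = 1

Coefficients: [3, 1, 2, 5, 5, 3]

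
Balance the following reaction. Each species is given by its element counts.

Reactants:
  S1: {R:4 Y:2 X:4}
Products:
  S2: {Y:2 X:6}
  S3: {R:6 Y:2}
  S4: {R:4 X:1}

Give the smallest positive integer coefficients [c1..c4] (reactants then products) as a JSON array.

Coefficients: [5, 3, 2, 2]

R: 5·4 = 20 | 3·0+2·6+2·4 = 20
Y: 5·2 = 10 | 3·2+2·2+2·0 = 10
X: 5·4 = 20 | 3·6+2·0+2·1 = 20
gcd(5,3,2,2) = 1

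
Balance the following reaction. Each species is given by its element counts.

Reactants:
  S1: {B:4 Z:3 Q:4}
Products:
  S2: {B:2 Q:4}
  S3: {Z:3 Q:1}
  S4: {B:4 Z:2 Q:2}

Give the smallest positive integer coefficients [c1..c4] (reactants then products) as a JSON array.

Coefficients: [4, 2, 2, 3]

B: 4·4 = 16 | 2·2+2·0+3·4 = 16
Z: 4·3 = 12 | 2·0+2·3+3·2 = 12
Q: 4·4 = 16 | 2·4+2·1+3·2 = 16
gcd(4,2,2,3) = 1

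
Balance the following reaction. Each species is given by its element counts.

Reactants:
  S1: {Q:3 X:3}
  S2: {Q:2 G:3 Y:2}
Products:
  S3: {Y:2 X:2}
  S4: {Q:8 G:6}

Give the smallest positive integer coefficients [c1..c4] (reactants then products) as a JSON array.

Coefficients: [4, 6, 6, 3]

Q: 4·3+6·2 = 24 | 6·0+3·8 = 24
G: 4·0+6·3 = 18 | 6·0+3·6 = 18
Y: 4·0+6·2 = 12 | 6·2+3·0 = 12
X: 4·3+6·0 = 12 | 6·2+3·0 = 12
gcd(4,6,6,3) = 1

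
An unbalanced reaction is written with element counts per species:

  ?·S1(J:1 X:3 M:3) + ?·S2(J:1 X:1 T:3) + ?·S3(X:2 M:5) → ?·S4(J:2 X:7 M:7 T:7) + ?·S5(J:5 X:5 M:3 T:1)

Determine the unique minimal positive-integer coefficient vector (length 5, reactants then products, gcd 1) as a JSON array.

J: 4·1+5·1+1·0 = 9 | 2·2+1·5 = 9
X: 4·3+5·1+1·2 = 19 | 2·7+1·5 = 19
M: 4·3+5·0+1·5 = 17 | 2·7+1·3 = 17
T: 4·0+5·3+1·0 = 15 | 2·7+1·1 = 15
gcd(4,5,1,2,1) = 1

Coefficients: [4, 5, 1, 2, 1]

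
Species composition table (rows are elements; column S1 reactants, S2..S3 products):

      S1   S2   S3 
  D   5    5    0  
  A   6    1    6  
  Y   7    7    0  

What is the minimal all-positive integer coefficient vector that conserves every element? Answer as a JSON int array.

Coefficients: [6, 6, 5]

D: 6·5 = 30 | 6·5+5·0 = 30
A: 6·6 = 36 | 6·1+5·6 = 36
Y: 6·7 = 42 | 6·7+5·0 = 42
gcd(6,6,5) = 1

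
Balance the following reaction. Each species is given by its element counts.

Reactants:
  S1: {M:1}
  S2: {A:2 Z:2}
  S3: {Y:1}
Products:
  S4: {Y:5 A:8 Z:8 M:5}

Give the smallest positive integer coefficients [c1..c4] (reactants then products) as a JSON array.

Y: 5·0+4·0+5·1 = 5 | 1·5 = 5
A: 5·0+4·2+5·0 = 8 | 1·8 = 8
Z: 5·0+4·2+5·0 = 8 | 1·8 = 8
M: 5·1+4·0+5·0 = 5 | 1·5 = 5
gcd(5,4,5,1) = 1

Coefficients: [5, 4, 5, 1]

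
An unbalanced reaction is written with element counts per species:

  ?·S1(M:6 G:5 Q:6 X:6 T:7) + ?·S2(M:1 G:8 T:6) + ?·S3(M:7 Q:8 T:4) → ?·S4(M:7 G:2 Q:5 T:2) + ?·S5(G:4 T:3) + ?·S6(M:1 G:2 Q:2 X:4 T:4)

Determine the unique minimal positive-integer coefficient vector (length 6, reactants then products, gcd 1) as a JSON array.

Coefficients: [4, 3, 1, 4, 6, 6]

M: 4·6+3·1+1·7 = 34 | 4·7+6·0+6·1 = 34
G: 4·5+3·8+1·0 = 44 | 4·2+6·4+6·2 = 44
Q: 4·6+3·0+1·8 = 32 | 4·5+6·0+6·2 = 32
X: 4·6+3·0+1·0 = 24 | 4·0+6·0+6·4 = 24
T: 4·7+3·6+1·4 = 50 | 4·2+6·3+6·4 = 50
gcd(4,3,1,4,6,6) = 1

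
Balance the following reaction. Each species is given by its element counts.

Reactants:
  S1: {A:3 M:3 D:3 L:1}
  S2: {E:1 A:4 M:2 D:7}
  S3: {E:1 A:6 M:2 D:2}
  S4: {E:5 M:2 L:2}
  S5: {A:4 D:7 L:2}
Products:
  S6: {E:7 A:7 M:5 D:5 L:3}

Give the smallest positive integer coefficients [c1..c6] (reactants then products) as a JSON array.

Coefficients: [1, 1, 4, 6, 1, 5]

E: 1·0+1·1+4·1+6·5+1·0 = 35 | 5·7 = 35
A: 1·3+1·4+4·6+6·0+1·4 = 35 | 5·7 = 35
M: 1·3+1·2+4·2+6·2+1·0 = 25 | 5·5 = 25
D: 1·3+1·7+4·2+6·0+1·7 = 25 | 5·5 = 25
L: 1·1+1·0+4·0+6·2+1·2 = 15 | 5·3 = 15
gcd(1,1,4,6,1,5) = 1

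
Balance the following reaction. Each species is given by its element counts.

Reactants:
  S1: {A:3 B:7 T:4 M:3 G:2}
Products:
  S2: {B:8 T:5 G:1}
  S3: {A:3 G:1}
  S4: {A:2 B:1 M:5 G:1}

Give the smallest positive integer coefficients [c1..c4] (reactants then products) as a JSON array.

A: 5·3 = 15 | 4·0+3·3+3·2 = 15
B: 5·7 = 35 | 4·8+3·0+3·1 = 35
T: 5·4 = 20 | 4·5+3·0+3·0 = 20
M: 5·3 = 15 | 4·0+3·0+3·5 = 15
G: 5·2 = 10 | 4·1+3·1+3·1 = 10
gcd(5,4,3,3) = 1

Coefficients: [5, 4, 3, 3]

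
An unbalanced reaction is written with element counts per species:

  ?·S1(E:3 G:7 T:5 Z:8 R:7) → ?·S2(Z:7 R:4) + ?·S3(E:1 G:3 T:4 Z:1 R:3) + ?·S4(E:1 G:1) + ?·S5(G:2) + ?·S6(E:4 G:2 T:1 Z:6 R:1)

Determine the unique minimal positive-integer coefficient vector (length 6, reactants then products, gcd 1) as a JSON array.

E: 5·3 = 15 | 4·0+6·1+5·1+5·0+1·4 = 15
G: 5·7 = 35 | 4·0+6·3+5·1+5·2+1·2 = 35
T: 5·5 = 25 | 4·0+6·4+5·0+5·0+1·1 = 25
Z: 5·8 = 40 | 4·7+6·1+5·0+5·0+1·6 = 40
R: 5·7 = 35 | 4·4+6·3+5·0+5·0+1·1 = 35
gcd(5,4,6,5,5,1) = 1

Coefficients: [5, 4, 6, 5, 5, 1]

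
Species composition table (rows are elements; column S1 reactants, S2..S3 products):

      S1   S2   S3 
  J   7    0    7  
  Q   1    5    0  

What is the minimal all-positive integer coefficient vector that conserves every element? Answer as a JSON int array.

J: 5·7 = 35 | 1·0+5·7 = 35
Q: 5·1 = 5 | 1·5+5·0 = 5
gcd(5,1,5) = 1

Coefficients: [5, 1, 5]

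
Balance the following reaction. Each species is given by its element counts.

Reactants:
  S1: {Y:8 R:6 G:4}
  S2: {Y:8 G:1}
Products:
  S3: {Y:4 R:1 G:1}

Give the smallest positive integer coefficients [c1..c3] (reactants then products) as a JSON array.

Y: 1·8+2·8 = 24 | 6·4 = 24
R: 1·6+2·0 = 6 | 6·1 = 6
G: 1·4+2·1 = 6 | 6·1 = 6
gcd(1,2,6) = 1

Coefficients: [1, 2, 6]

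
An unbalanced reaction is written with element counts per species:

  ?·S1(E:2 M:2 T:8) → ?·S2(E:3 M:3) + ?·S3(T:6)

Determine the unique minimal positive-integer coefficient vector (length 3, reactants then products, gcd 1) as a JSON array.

E: 3·2 = 6 | 2·3+4·0 = 6
M: 3·2 = 6 | 2·3+4·0 = 6
T: 3·8 = 24 | 2·0+4·6 = 24
gcd(3,2,4) = 1

Coefficients: [3, 2, 4]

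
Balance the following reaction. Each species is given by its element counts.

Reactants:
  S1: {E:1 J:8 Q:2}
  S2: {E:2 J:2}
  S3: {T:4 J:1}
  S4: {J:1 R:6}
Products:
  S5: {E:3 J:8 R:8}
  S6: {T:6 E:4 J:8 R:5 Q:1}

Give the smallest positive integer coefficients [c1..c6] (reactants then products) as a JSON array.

Coefficients: [1, 5, 3, 3, 1, 2]

T: 1·0+5·0+3·4+3·0 = 12 | 1·0+2·6 = 12
E: 1·1+5·2+3·0+3·0 = 11 | 1·3+2·4 = 11
J: 1·8+5·2+3·1+3·1 = 24 | 1·8+2·8 = 24
R: 1·0+5·0+3·0+3·6 = 18 | 1·8+2·5 = 18
Q: 1·2+5·0+3·0+3·0 = 2 | 1·0+2·1 = 2
gcd(1,5,3,3,1,2) = 1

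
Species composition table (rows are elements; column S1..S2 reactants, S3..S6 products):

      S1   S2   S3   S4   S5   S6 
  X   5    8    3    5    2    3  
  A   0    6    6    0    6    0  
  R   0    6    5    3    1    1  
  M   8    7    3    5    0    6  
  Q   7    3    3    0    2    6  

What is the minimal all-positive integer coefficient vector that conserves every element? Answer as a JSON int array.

X: 2·5+5·8 = 50 | 1·3+6·5+4·2+3·3 = 50
A: 2·0+5·6 = 30 | 1·6+6·0+4·6+3·0 = 30
R: 2·0+5·6 = 30 | 1·5+6·3+4·1+3·1 = 30
M: 2·8+5·7 = 51 | 1·3+6·5+4·0+3·6 = 51
Q: 2·7+5·3 = 29 | 1·3+6·0+4·2+3·6 = 29
gcd(2,5,1,6,4,3) = 1

Coefficients: [2, 5, 1, 6, 4, 3]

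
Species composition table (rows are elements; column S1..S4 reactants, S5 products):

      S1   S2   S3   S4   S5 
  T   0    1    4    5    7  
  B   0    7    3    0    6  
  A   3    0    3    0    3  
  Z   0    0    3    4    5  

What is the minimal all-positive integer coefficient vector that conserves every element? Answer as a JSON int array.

T: 2·0+3·1+3·4+4·5 = 35 | 5·7 = 35
B: 2·0+3·7+3·3+4·0 = 30 | 5·6 = 30
A: 2·3+3·0+3·3+4·0 = 15 | 5·3 = 15
Z: 2·0+3·0+3·3+4·4 = 25 | 5·5 = 25
gcd(2,3,3,4,5) = 1

Coefficients: [2, 3, 3, 4, 5]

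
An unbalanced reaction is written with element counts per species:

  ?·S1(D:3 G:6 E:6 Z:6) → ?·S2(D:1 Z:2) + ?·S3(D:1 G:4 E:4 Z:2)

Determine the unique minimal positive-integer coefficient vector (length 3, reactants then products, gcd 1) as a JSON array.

D: 2·3 = 6 | 3·1+3·1 = 6
G: 2·6 = 12 | 3·0+3·4 = 12
E: 2·6 = 12 | 3·0+3·4 = 12
Z: 2·6 = 12 | 3·2+3·2 = 12
gcd(2,3,3) = 1

Coefficients: [2, 3, 3]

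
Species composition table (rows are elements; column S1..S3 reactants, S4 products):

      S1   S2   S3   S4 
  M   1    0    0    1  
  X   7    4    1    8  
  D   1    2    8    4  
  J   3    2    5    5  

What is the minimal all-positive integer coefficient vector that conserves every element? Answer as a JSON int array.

M: 6·1+1·0+2·0 = 6 | 6·1 = 6
X: 6·7+1·4+2·1 = 48 | 6·8 = 48
D: 6·1+1·2+2·8 = 24 | 6·4 = 24
J: 6·3+1·2+2·5 = 30 | 6·5 = 30
gcd(6,1,2,6) = 1

Coefficients: [6, 1, 2, 6]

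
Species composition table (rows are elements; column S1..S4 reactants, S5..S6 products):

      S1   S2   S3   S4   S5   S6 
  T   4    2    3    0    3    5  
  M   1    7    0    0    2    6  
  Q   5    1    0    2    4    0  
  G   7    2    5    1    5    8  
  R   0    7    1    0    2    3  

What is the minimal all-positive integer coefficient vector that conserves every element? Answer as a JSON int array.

Coefficients: [4, 2, 1, 1, 6, 1]

T: 4·4+2·2+1·3+1·0 = 23 | 6·3+1·5 = 23
M: 4·1+2·7+1·0+1·0 = 18 | 6·2+1·6 = 18
Q: 4·5+2·1+1·0+1·2 = 24 | 6·4+1·0 = 24
G: 4·7+2·2+1·5+1·1 = 38 | 6·5+1·8 = 38
R: 4·0+2·7+1·1+1·0 = 15 | 6·2+1·3 = 15
gcd(4,2,1,1,6,1) = 1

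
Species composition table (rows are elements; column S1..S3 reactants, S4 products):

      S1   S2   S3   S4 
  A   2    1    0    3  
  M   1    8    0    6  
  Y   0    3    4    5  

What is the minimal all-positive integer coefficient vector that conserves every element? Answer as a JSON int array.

A: 6·2+3·1+4·0 = 15 | 5·3 = 15
M: 6·1+3·8+4·0 = 30 | 5·6 = 30
Y: 6·0+3·3+4·4 = 25 | 5·5 = 25
gcd(6,3,4,5) = 1

Coefficients: [6, 3, 4, 5]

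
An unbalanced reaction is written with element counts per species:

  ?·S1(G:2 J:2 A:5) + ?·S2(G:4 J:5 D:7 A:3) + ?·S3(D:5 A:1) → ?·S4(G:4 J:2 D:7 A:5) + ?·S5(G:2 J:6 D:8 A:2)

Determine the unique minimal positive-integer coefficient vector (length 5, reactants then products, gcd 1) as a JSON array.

G: 2·2+6·4+5·0 = 28 | 5·4+4·2 = 28
J: 2·2+6·5+5·0 = 34 | 5·2+4·6 = 34
D: 2·0+6·7+5·5 = 67 | 5·7+4·8 = 67
A: 2·5+6·3+5·1 = 33 | 5·5+4·2 = 33
gcd(2,6,5,5,4) = 1

Coefficients: [2, 6, 5, 5, 4]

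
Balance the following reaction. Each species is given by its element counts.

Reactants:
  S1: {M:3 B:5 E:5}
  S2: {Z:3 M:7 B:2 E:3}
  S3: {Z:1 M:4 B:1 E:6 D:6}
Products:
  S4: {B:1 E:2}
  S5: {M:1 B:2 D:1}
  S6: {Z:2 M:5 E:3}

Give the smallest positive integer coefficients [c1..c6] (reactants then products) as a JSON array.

Coefficients: [2, 3, 1, 5, 6, 5]

Z: 2·0+3·3+1·1 = 10 | 5·0+6·0+5·2 = 10
M: 2·3+3·7+1·4 = 31 | 5·0+6·1+5·5 = 31
B: 2·5+3·2+1·1 = 17 | 5·1+6·2+5·0 = 17
E: 2·5+3·3+1·6 = 25 | 5·2+6·0+5·3 = 25
D: 2·0+3·0+1·6 = 6 | 5·0+6·1+5·0 = 6
gcd(2,3,1,5,6,5) = 1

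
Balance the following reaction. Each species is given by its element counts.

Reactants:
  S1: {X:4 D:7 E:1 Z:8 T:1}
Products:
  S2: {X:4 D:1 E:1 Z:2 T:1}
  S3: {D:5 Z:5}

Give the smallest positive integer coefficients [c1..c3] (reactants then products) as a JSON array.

X: 5·4 = 20 | 5·4+6·0 = 20
D: 5·7 = 35 | 5·1+6·5 = 35
E: 5·1 = 5 | 5·1+6·0 = 5
Z: 5·8 = 40 | 5·2+6·5 = 40
T: 5·1 = 5 | 5·1+6·0 = 5
gcd(5,5,6) = 1

Coefficients: [5, 5, 6]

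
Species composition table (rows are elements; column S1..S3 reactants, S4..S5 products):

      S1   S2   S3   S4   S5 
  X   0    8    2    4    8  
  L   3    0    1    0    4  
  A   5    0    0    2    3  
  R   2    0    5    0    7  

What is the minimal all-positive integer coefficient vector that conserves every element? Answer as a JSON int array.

Coefficients: [4, 5, 4, 4, 4]

X: 4·0+5·8+4·2 = 48 | 4·4+4·8 = 48
L: 4·3+5·0+4·1 = 16 | 4·0+4·4 = 16
A: 4·5+5·0+4·0 = 20 | 4·2+4·3 = 20
R: 4·2+5·0+4·5 = 28 | 4·0+4·7 = 28
gcd(4,5,4,4,4) = 1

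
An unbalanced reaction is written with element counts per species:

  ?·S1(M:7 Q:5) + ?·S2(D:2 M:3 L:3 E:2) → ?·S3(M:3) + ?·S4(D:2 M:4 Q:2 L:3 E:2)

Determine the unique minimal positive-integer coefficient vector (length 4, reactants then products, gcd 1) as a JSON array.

D: 2·0+5·2 = 10 | 3·0+5·2 = 10
M: 2·7+5·3 = 29 | 3·3+5·4 = 29
Q: 2·5+5·0 = 10 | 3·0+5·2 = 10
L: 2·0+5·3 = 15 | 3·0+5·3 = 15
E: 2·0+5·2 = 10 | 3·0+5·2 = 10
gcd(2,5,3,5) = 1

Coefficients: [2, 5, 3, 5]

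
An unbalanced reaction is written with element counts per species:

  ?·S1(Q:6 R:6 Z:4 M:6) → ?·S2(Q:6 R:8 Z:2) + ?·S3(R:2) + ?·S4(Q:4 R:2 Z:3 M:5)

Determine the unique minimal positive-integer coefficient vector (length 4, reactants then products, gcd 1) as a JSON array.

Coefficients: [5, 1, 5, 6]

Q: 5·6 = 30 | 1·6+5·0+6·4 = 30
R: 5·6 = 30 | 1·8+5·2+6·2 = 30
Z: 5·4 = 20 | 1·2+5·0+6·3 = 20
M: 5·6 = 30 | 1·0+5·0+6·5 = 30
gcd(5,1,5,6) = 1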